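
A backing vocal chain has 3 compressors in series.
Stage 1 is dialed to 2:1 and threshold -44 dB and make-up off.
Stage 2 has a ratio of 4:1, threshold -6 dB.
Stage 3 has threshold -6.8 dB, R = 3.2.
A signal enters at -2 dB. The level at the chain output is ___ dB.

Stage 1: 42 dB above -44 dB, reduced 2:1 to 21 dB above → -23 dB.
Stage 2: -23 dB ≤ -6 dB, so stage 2 doesn't engage; output -23 dB.
Stage 3: below threshold (-23 ≤ -6.8); passes unchanged; output -23 dB.

-23 dB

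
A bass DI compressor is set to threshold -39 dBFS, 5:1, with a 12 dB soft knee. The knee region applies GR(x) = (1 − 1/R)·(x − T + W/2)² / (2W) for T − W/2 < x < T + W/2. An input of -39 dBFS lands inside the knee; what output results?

-40.2 dBFS

x − T + W/2 = -39 − (-39) + 6 = 6.
GR = (1 − 1/5) × 6² / 24 = 0.8 × 36 / 24 = 1.2 dB.
Output = -39 − 1.2 = -40.2 dBFS.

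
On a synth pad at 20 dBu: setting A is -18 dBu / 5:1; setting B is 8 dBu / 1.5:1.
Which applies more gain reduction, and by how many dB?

A: 38 dB over, compressed to 7.6 dB over, so 30.4 dB of GR.
B: 12 dB over, compressed to 8 dB over, so 4 dB of GR.
Difference: 26.4 dB in favour of A.

A, by 26.4 dB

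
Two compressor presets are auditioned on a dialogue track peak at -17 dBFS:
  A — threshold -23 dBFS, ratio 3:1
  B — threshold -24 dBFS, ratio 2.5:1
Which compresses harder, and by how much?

A: 6 dB over, compressed to 2 dB over, so 4 dB of GR.
B: 7 dB over, compressed to 2.8 dB over, so 4.2 dB of GR.
B applies 0.2 dB more gain reduction.

B, by 0.2 dB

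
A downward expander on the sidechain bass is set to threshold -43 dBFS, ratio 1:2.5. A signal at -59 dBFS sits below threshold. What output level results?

-83 dBFS

Below threshold, a 1:2.5 expander applies gain = (2.5−1)×(T − x) of attenuation.
(2.5−1) × 16 = 24 dB, so output = -59 − 24 = -83 dBFS.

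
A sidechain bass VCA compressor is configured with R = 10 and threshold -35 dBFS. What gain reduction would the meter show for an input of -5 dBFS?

27 dB

The signal is 30 dB above threshold.
A 10:1 ratio leaves 3 dB of that excess.
GR = overshoot in − overshoot out = 30 − 3 = 27 dB.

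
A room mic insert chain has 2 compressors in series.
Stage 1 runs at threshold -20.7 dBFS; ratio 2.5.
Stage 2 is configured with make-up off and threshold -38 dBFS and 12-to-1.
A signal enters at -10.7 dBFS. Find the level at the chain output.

-36.225 dBFS

Stage 1: 10 dB above -20.7 dBFS, reduced 2.5:1 to 4 dB above → -16.7 dBFS.
Stage 2: overshoot 21.3 dB → 21.3/12 = 1.775 dB → -36.225 dBFS.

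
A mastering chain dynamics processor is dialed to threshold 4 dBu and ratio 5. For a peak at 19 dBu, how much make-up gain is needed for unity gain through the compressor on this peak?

Without make-up, output = threshold + overshoot/5 = 4 + 3 = 7 dBu.
Gap to target: 12 dB.

12 dB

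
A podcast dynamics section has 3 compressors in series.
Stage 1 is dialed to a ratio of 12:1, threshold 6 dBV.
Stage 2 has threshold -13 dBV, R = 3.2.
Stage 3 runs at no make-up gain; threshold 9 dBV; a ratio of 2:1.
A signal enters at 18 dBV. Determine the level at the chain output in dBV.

Stage 1: overshoot 12 dB → 12/12 = 1 dB → 7 dBV.
Stage 2: 7 dBV is 20 dB over -13 dBV; at 3.2:1 that becomes 6.25 dB over, giving -6.75 dBV.
Stage 3: below threshold (-6.75 ≤ 9); passes unchanged; output -6.75 dBV.

-6.75 dBV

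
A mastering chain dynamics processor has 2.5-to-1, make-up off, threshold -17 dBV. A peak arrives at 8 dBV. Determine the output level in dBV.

8 dBV sits 25 dB over threshold.
At 2.5:1 the overshoot is divided by 2.5, leaving 10 dB above threshold.
Output = -17 + 10 = -7 dBV.

-7 dBV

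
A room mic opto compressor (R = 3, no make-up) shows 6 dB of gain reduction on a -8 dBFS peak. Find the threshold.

Gain reduction = -8 − (-14) = 6 dB; output overshoot = GR / (R − 1) = 6 / 2 = 3 dB.
Threshold = output − output overshoot = -14 − 3 = -17 dBFS.

-17 dBFS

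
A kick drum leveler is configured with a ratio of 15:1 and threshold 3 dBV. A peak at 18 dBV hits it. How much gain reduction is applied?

18 dBV exceeds the threshold by 15 dB.
At 15:1, output sits 15/15 = 1 dB above threshold.
So the signal is attenuated by 15 − 1 = 14 dB.

14 dB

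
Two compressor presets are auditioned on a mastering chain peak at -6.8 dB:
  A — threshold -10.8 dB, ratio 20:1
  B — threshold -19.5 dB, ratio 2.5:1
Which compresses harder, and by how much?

B, by 3.82 dB

A: 4 dB over, compressed to 0.2 dB over, so 3.8 dB of GR.
B: 12.7 dB over, compressed to 5.08 dB over, so 7.62 dB of GR.
B applies 3.82 dB more gain reduction.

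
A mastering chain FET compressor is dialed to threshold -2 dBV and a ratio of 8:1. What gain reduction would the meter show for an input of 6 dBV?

7 dB

6 dBV exceeds the threshold by 8 dB.
At 8:1, output sits 8/8 = 1 dB above threshold.
So the signal is attenuated by 8 − 1 = 7 dB.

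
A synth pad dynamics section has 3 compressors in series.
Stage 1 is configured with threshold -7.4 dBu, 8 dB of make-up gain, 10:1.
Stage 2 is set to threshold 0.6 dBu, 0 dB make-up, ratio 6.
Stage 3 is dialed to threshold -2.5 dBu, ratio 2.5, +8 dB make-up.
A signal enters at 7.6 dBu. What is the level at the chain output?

6.84 dBu

Stage 1: overshoot 15 dB → 15/10 = 1.5 dB → -5.9 dBu; +8 dB make-up → 2.1 dBu.
Stage 2: overshoot 1.5 dB → 1.5/6 = 0.25 dB → 0.85 dBu.
Stage 3: overshoot 3.35 dB → 3.35/2.5 = 1.34 dB → -1.16 dBu; +8 dB make-up → 6.84 dBu.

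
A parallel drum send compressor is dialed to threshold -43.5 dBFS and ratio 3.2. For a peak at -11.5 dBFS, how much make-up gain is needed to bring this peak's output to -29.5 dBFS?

4 dB

The peak compresses to -43.5 + 32/3.2 = -33.5 dBFS.
To reach -29.5 dBFS requires -29.5 − (-33.5) = 4 dB of make-up.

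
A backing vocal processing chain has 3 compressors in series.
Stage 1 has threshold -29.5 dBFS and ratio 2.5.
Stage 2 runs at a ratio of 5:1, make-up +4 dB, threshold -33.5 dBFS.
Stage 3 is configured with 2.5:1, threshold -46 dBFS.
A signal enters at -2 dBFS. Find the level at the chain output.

-38.2 dBFS

Stage 1: overshoot 27.5 dB → 27.5/2.5 = 11 dB → -18.5 dBFS.
Stage 2: overshoot 15 dB → 15/5 = 3 dB → -30.5 dBFS; +4 dB make-up → -26.5 dBFS.
Stage 3: 19.5 dB above -46 dBFS, reduced 2.5:1 to 7.8 dB above → -38.2 dBFS.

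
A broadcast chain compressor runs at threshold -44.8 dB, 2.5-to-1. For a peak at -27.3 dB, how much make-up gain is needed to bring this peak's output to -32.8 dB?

Overshoot 17.5 dB → 17.5/2.5 = 7 dB after compression, so the compressed level is -44.8 + 7 = -37.8 dB.
Make-up = target − compressed = -32.8 − (-37.8) = 5 dB.

5 dB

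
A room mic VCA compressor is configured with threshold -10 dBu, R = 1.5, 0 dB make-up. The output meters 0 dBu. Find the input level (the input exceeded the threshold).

5 dBu

That's 10 dB above the -10 dBu threshold.
Undo the ratio: input overshoot = 10 × 1.5 = 15 dB, giving input = 5 dBu.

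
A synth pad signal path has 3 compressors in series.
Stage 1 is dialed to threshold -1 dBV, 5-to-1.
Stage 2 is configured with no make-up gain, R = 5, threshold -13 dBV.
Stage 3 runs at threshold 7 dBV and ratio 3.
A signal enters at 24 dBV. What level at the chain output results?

-9.6 dBV

Stage 1: overshoot 25 dB → 25/5 = 5 dB → 4 dBV.
Stage 2: 4 dBV is 17 dB over -13 dBV; at 5:1 that becomes 3.4 dB over, giving -9.6 dBV.
Stage 3: -9.6 dBV is at or below the 7 dBV threshold — no compression; output -9.6 dBV.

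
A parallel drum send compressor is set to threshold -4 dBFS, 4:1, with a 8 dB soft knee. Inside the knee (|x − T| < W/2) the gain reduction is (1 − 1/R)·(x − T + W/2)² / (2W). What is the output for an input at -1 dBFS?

-3.296875 dBFS

x − T + W/2 = -1 − (-4) + 4 = 7.
GR = (1 − 1/4) × 7² / 16 = 0.75 × 49 / 16 = 2.296875 dB.
Output = -1 − 2.296875 = -3.296875 dBFS.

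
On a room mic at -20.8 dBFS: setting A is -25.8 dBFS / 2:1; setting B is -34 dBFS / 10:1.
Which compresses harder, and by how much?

B, by 9.38 dB

A: overshoot 5 dB → output overshoot 2.5 dB → GR 2.5 dB.
B: overshoot 13.2 dB → output overshoot 1.32 dB → GR 11.88 dB.
B applies 9.38 dB more gain reduction.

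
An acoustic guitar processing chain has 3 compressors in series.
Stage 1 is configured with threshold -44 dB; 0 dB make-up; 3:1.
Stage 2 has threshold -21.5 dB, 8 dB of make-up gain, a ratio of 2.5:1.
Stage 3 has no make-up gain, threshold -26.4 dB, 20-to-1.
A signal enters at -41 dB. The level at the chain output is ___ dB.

-35 dB

Stage 1: -41 dB is 3 dB over -44 dB; at 3:1 that becomes 1 dB over, giving -43 dB.
Stage 2: -43 dB ≤ -21.5 dB, so stage 2 doesn't engage; make-up brings it to -35 dB.
Stage 3: -35 dB is at or below the -26.4 dB threshold — no compression; output -35 dB.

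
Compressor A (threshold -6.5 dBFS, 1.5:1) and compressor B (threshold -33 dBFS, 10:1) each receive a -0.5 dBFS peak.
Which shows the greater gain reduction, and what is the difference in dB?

B, by 27.25 dB

A: overshoot 6 dB → output overshoot 4 dB → GR 2 dB.
B: overshoot 32.5 dB → output overshoot 3.25 dB → GR 29.25 dB.
B applies 27.25 dB more gain reduction.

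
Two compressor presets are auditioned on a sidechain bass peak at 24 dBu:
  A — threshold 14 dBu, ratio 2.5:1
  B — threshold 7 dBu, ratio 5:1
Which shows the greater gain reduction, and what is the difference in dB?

B, by 7.6 dB

A: 10 dB over, compressed to 4 dB over, so 6 dB of GR.
B: 17 dB over, compressed to 3.4 dB over, so 13.6 dB of GR.
B reduces 7.6 dB more.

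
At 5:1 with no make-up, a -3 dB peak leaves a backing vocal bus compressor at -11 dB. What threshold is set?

-13 dB

Gain reduction = -3 − (-11) = 8 dB; output overshoot = GR / (R − 1) = 8 / 4 = 2 dB.
Threshold = output − output overshoot = -11 − 2 = -13 dB.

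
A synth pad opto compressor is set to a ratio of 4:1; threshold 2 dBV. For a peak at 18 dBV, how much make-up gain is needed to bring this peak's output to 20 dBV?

The peak compresses to 2 + 16/4 = 6 dBV.
To reach 20 dBV requires 20 − 6 = 14 dB of make-up.

14 dB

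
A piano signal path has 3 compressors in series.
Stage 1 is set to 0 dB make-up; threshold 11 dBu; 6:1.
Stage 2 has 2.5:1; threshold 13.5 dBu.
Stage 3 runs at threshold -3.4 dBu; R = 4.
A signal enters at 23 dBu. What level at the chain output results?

0.7 dBu

Stage 1: 23 dBu is 12 dB over 11 dBu; at 6:1 that becomes 2 dB over, giving 13 dBu.
Stage 2: 13 dBu is at or below the 13.5 dBu threshold — no compression; output 13 dBu.
Stage 3: overshoot 16.4 dB → 16.4/4 = 4.1 dB → 0.7 dBu.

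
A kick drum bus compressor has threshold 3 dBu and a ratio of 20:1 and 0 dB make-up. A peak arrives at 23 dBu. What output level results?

4 dBu

Overshoot: 23 − 3 = 20 dB.
20:1 compression reduces that to 20/20 = 1 dB over.
That puts the output at 4 dBu.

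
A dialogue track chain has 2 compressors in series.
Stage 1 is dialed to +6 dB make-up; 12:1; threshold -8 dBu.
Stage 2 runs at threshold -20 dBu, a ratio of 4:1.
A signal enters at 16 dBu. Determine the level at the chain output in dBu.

-15 dBu

Stage 1: 16 dBu is 24 dB over -8 dBu; at 12:1 that becomes 2 dB over, giving -6 dBu; +6 dB make-up → 0 dBu.
Stage 2: overshoot 20 dB → 20/4 = 5 dB → -15 dBu.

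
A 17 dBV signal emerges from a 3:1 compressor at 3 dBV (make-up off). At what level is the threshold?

Let T be the threshold. Output overshoot = (input overshoot)/R, so 3 − T = (17 − T)/3.
3·(3 − T) = 17 − T → 2·T = 9 − 17 = -8.
T = -8/2 = -4 dBV.

-4 dBV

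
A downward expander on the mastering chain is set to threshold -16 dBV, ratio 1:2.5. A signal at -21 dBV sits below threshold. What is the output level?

-28.5 dBV

Undershoot = (-16) − (-21) = 5 dB.
At 1:2.5, that expands to 12.5 dB under threshold.
Output = -16 − 12.5 = -28.5 dBV.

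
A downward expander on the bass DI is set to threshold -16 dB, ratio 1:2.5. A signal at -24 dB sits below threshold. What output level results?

-36 dB

Undershoot = (-16) − (-24) = 8 dB.
At 1:2.5, that expands to 20 dB under threshold.
Output = -16 − 20 = -36 dB.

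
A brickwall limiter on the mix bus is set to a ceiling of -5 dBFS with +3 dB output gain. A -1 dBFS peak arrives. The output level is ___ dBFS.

-2 dBFS

At ∞:1, everything above -5 dBFS is held at the ceiling.
Output gain then adds 3 dB: -5 + 3 = -2 dBFS.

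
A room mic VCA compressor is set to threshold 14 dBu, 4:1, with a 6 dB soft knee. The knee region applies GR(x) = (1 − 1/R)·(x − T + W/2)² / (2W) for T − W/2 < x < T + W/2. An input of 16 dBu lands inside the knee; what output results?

x − T + W/2 = 16 − 14 + 3 = 5.
GR = (1 − 1/4) × 5² / 12 = 0.75 × 25 / 12 = 1.5625 dB.
Output = 16 − 1.5625 = 14.4375 dBu.

14.4375 dBu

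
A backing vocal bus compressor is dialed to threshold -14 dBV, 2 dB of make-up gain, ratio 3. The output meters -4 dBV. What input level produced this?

Remove make-up: -4 − 2 = -6 dBV.
Post-compression overshoot = -6 − (-14) = 8 dB.
Input overshoot = R × output overshoot = 24 dB → input = -14 + 24 = 10 dBV.

10 dBV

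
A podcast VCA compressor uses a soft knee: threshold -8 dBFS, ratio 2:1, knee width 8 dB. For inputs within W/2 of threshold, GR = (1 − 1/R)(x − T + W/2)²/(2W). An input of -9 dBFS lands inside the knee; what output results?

x − T + W/2 = -9 − (-8) + 4 = 3.
GR = (1 − 1/2) × 3² / 16 = 0.5 × 9 / 16 = 0.28125 dB.
Output = -9 − 0.28125 = -9.28125 dBFS.

-9.28125 dBFS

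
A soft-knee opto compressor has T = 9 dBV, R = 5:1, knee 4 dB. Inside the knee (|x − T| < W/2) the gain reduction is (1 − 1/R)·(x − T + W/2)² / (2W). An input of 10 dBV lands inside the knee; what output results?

x − T + W/2 = 10 − 9 + 2 = 3.
GR = (1 − 1/5) × 3² / 8 = 0.8 × 9 / 8 = 0.9 dB.
Output = 10 − 0.9 = 9.1 dBV.

9.1 dBV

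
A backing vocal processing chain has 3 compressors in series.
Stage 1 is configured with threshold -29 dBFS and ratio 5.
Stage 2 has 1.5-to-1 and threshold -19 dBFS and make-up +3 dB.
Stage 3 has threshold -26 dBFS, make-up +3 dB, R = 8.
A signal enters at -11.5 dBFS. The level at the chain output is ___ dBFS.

Stage 1: -11.5 dBFS is 17.5 dB over -29 dBFS; at 5:1 that becomes 3.5 dB over, giving -25.5 dBFS.
Stage 2: -25.5 dBFS is at or below the -19 dBFS threshold — no compression; make-up brings it to -22.5 dBFS.
Stage 3: 3.5 dB above -26 dBFS, reduced 8:1 to 0.4375 dB above → -25.5625 dBFS; +3 dB make-up → -22.5625 dBFS.

-22.5625 dBFS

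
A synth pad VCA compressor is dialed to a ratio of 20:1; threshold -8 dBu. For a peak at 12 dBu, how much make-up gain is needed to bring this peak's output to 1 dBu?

8 dB

The peak compresses to -8 + 20/20 = -7 dBu.
To reach 1 dBu requires 1 − (-7) = 8 dB of make-up.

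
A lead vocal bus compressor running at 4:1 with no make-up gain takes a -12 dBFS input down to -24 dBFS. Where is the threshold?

-28 dBFS

Gain reduction = -12 − (-24) = 12 dB; output overshoot = GR / (R − 1) = 12 / 3 = 4 dB.
Threshold = output − output overshoot = -24 − 4 = -28 dBFS.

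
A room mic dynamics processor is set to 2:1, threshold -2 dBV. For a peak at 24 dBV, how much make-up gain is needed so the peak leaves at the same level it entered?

Overshoot 26 dB → 26/2 = 13 dB after compression, so the compressed level is -2 + 13 = 11 dBV.
Make-up = target − compressed = 24 − 11 = 13 dB.

13 dB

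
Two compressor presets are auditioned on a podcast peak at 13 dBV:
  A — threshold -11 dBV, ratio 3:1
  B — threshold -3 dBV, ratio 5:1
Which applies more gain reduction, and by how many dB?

A: overshoot 24 dB → output overshoot 8 dB → GR 16 dB.
B: overshoot 16 dB → output overshoot 3.2 dB → GR 12.8 dB.
A applies 3.2 dB more gain reduction.

A, by 3.2 dB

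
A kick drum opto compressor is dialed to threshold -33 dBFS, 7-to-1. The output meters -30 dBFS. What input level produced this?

-12 dBFS

That's 3 dB above the -33 dBFS threshold.
Undo the ratio: input overshoot = 3 × 7 = 21 dB, giving input = -12 dBFS.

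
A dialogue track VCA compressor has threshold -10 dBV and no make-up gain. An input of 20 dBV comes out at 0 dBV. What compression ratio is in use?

3:1

Input overshoot = 20 − (-10) = 30 dB; output overshoot = 0 − (-10) = 10 dB.
Ratio = 30 / 10 = 3.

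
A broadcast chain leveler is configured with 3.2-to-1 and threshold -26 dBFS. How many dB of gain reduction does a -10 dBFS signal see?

Overshoot = -10 − (-26) = 16 dB.
A 3.2:1 ratio leaves 5 dB of that excess.
GR = overshoot in − overshoot out = 16 − 5 = 11 dB.

11 dB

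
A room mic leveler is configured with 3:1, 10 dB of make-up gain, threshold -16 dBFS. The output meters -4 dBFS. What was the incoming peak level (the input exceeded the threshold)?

Stripping the +10 dB make-up gives -14 dBFS at the gain stage.
Post-compression overshoot = -14 − (-16) = 2 dB.
Undo the ratio: input overshoot = 2 × 3 = 6 dB, giving input = -10 dBFS.

-10 dBFS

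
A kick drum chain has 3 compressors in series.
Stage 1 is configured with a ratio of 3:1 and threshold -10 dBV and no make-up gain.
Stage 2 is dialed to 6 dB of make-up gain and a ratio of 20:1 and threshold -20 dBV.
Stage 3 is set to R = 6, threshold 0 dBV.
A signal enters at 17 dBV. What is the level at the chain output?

-13.05 dBV

Stage 1: 17 dBV is 27 dB over -10 dBV; at 3:1 that becomes 9 dB over, giving -1 dBV.
Stage 2: overshoot 19 dB → 19/20 = 0.95 dB → -19.05 dBV; +6 dB make-up → -13.05 dBV.
Stage 3: -13.05 dBV ≤ 0 dBV, so stage 3 doesn't engage; output -13.05 dBV.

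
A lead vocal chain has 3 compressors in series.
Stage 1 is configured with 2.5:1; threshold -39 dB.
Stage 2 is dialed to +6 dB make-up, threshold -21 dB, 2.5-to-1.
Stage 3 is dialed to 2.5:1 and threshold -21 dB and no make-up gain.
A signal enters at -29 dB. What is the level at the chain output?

Stage 1: -29 dB is 10 dB over -39 dB; at 2.5:1 that becomes 4 dB over, giving -35 dB.
Stage 2: -35 dB is at or below the -21 dB threshold — no compression; make-up brings it to -29 dB.
Stage 3: below threshold (-29 ≤ -21); passes unchanged; output -29 dB.

-29 dB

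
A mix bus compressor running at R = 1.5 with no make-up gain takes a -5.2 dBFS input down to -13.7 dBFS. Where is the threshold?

Let T be the threshold. Output overshoot = (input overshoot)/R, so -13.7 − T = (-5.2 − T)/1.5.
1.5·(-13.7 − T) = -5.2 − T → 0.5·T = -20.55 − (-5.2) = -15.35.
T = -15.35/0.5 = -30.7 dBFS.

-30.7 dBFS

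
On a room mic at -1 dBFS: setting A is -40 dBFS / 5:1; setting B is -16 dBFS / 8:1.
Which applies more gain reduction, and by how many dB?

A: 39 dB over, compressed to 7.8 dB over, so 31.2 dB of GR.
B: 15 dB over, compressed to 1.875 dB over, so 13.125 dB of GR.
A applies 18.075 dB more gain reduction.

A, by 18.075 dB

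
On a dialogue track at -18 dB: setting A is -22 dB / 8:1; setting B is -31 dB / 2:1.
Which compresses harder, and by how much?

A: overshoot 4 dB → output overshoot 0.5 dB → GR 3.5 dB.
B: overshoot 13 dB → output overshoot 6.5 dB → GR 6.5 dB.
Difference: 3 dB in favour of B.

B, by 3 dB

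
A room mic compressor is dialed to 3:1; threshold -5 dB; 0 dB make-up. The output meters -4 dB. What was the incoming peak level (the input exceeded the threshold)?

That's 1 dB above the -5 dB threshold.
Undo the ratio: input overshoot = 1 × 3 = 3 dB, giving input = -2 dB.

-2 dB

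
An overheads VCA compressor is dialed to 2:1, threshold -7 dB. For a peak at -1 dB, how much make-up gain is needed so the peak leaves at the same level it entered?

3 dB

Without make-up, output = threshold + overshoot/2 = -7 + 3 = -4 dB.
Gap to target: 3 dB.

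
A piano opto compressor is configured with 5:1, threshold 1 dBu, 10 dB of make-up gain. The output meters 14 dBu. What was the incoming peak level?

16 dBu

Remove make-up: 14 − 10 = 4 dBu.
The compressed level sits 4 − 1 = 3 dB over threshold.
Before 5:1 compression the overshoot was 3 × 5 = 15 dB, so input = 1 + 15 = 16 dBu.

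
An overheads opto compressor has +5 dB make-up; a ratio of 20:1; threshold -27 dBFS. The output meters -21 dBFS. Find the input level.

-7 dBFS

Before make-up, the level was -21 − 5 = -26 dBFS.
Post-compression overshoot = -26 − (-27) = 1 dB.
Undo the ratio: input overshoot = 1 × 20 = 20 dB, giving input = -7 dBFS.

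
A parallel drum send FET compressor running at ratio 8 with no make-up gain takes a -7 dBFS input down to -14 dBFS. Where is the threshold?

Gain reduction = -7 − (-14) = 7 dB; output overshoot = GR / (R − 1) = 7 / 7 = 1 dB.
Threshold = output − output overshoot = -14 − 1 = -15 dBFS.

-15 dBFS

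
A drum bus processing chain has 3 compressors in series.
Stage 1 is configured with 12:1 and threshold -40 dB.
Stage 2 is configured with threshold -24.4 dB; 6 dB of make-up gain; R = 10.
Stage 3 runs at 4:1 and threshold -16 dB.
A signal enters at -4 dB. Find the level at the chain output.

-31 dB

Stage 1: 36 dB above -40 dB, reduced 12:1 to 3 dB above → -37 dB.
Stage 2: -37 dB is at or below the -24.4 dB threshold — no compression; make-up brings it to -31 dB.
Stage 3: below threshold (-31 ≤ -16); passes unchanged; output -31 dB.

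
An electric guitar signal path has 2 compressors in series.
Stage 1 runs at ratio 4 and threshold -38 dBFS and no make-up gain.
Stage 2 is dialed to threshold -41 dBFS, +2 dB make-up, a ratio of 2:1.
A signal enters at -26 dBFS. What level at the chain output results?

Stage 1: 12 dB above -38 dBFS, reduced 4:1 to 3 dB above → -35 dBFS.
Stage 2: overshoot 6 dB → 6/2 = 3 dB → -38 dBFS; +2 dB make-up → -36 dBFS.

-36 dBFS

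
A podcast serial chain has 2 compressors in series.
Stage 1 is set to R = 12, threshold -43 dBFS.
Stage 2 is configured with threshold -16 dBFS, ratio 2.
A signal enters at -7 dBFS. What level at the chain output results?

-40 dBFS

Stage 1: -7 dBFS is 36 dB over -43 dBFS; at 12:1 that becomes 3 dB over, giving -40 dBFS.
Stage 2: below threshold (-40 ≤ -16); passes unchanged; output -40 dBFS.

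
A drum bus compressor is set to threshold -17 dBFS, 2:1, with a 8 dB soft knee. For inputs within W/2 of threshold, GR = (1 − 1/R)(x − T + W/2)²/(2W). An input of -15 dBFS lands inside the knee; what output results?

-16.125 dBFS

x − T + W/2 = -15 − (-17) + 4 = 6.
GR = (1 − 1/2) × 6² / 16 = 0.5 × 36 / 16 = 1.125 dB.
Output = -15 − 1.125 = -16.125 dBFS.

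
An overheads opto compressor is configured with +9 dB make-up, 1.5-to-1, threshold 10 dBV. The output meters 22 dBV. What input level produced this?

14.5 dBV

Stripping the +9 dB make-up gives 13 dBV at the gain stage.
That's 3 dB above the 10 dBV threshold.
Input overshoot = R × output overshoot = 4.5 dB → input = 10 + 4.5 = 14.5 dBV.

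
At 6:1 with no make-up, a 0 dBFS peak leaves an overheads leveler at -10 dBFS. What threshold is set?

Let T be the threshold. Output overshoot = (input overshoot)/R, so -10 − T = (0 − T)/6.
6·(-10 − T) = 0 − T → 5·T = -60 − 0 = -60.
T = -60/5 = -12 dBFS.

-12 dBFS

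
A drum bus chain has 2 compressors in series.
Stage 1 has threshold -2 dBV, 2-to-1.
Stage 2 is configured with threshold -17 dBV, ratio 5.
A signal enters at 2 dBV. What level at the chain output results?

-13.6 dBV

Stage 1: 2 dBV is 4 dB over -2 dBV; at 2:1 that becomes 2 dB over, giving 0 dBV.
Stage 2: 17 dB above -17 dBV, reduced 5:1 to 3.4 dB above → -13.6 dBV.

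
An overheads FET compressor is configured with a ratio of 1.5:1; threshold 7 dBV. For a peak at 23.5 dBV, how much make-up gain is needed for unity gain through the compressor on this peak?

5.5 dB

Overshoot 16.5 dB → 16.5/1.5 = 11 dB after compression, so the compressed level is 7 + 11 = 18 dBV.
Make-up = target − compressed = 23.5 − 18 = 5.5 dB.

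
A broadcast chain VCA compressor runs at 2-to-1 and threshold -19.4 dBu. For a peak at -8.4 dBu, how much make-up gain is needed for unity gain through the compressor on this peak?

The peak compresses to -19.4 + 11/2 = -13.9 dBu.
To reach -8.4 dBu requires -8.4 − (-13.9) = 5.5 dB of make-up.

5.5 dB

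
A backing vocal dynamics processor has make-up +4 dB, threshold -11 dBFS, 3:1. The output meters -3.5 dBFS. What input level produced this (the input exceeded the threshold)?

Stripping the +4 dB make-up gives -7.5 dBFS at the gain stage.
Post-compression overshoot = -7.5 − (-11) = 3.5 dB.
Input overshoot = R × output overshoot = 10.5 dB → input = -11 + 10.5 = -0.5 dBFS.

-0.5 dBFS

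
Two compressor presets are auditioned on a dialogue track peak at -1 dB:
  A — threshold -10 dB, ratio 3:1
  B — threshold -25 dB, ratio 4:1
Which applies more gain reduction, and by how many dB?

B, by 12 dB

A: 9 dB over, compressed to 3 dB over, so 6 dB of GR.
B: 24 dB over, compressed to 6 dB over, so 18 dB of GR.
Difference: 12 dB in favour of B.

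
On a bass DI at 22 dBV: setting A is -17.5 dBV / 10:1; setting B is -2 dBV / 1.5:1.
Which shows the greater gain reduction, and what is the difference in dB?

A, by 27.55 dB

A: overshoot 39.5 dB → output overshoot 3.95 dB → GR 35.55 dB.
B: overshoot 24 dB → output overshoot 16 dB → GR 8 dB.
Difference: 27.55 dB in favour of A.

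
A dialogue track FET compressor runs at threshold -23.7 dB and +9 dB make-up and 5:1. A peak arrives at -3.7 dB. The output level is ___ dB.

Overshoot: -3.7 − (-23.7) = 20 dB.
5:1 compression reduces that to 20/5 = 4 dB over.
So the level is -23.7 + 4 = -19.7 dB; make-up adds 9 dB, giving -10.7 dB.

-10.7 dB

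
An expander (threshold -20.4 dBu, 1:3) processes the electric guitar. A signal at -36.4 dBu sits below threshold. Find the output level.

The input is 16 dB below the -20.4 dBu threshold.
A 1:3 expander multiplies undershoot by 3: 16 × 3 = 48 dB below threshold.
Output = -20.4 − 48 = -68.4 dBu.

-68.4 dBu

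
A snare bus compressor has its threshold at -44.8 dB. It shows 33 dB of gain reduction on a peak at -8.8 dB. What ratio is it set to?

Input overshoot = -8.8 − (-44.8) = 36 dB.
Output overshoot = 36 − 33 = 3 dB.
Ratio = input overshoot / output overshoot = 36 / 3 = 12.

12:1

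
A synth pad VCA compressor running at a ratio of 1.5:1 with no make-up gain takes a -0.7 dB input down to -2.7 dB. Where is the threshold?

Input is 6 dB above T (since output overshoot × R = input overshoot: (-2.7 − T)·1.5 = -0.7 − T gives T = -6.7 dB).
Check: -6.7 + (-0.7 − (-6.7))/1.5 = -6.7 + 4 = -2.7 dB. ✓

-6.7 dB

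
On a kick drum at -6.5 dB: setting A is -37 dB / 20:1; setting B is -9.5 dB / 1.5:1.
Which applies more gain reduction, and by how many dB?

A, by 27.975 dB

A: overshoot 30.5 dB → output overshoot 1.525 dB → GR 28.975 dB.
B: overshoot 3 dB → output overshoot 2 dB → GR 1 dB.
A reduces 27.975 dB more.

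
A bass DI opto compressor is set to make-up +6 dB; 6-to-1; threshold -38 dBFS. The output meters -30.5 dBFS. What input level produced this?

-29 dBFS

Stripping the +6 dB make-up gives -36.5 dBFS at the gain stage.
The compressed level sits -36.5 − (-38) = 1.5 dB over threshold.
Input overshoot = R × output overshoot = 9 dB → input = -38 + 9 = -29 dBFS.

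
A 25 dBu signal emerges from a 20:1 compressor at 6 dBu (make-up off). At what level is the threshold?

5 dBu

Gain reduction = 25 − 6 = 19 dB; output overshoot = GR / (R − 1) = 19 / 19 = 1 dB.
Threshold = output − output overshoot = 6 − 1 = 5 dBu.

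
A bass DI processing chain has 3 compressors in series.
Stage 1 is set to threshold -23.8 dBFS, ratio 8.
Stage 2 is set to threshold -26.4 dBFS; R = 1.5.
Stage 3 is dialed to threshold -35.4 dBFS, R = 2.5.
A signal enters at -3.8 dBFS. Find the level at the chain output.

Stage 1: overshoot 20 dB → 20/8 = 2.5 dB → -21.3 dBFS.
Stage 2: -21.3 dBFS is 5.1 dB over -26.4 dBFS; at 1.5:1 that becomes 3.4 dB over, giving -23 dBFS.
Stage 3: 12.4 dB above -35.4 dBFS, reduced 2.5:1 to 4.96 dB above → -30.44 dBFS.

-30.44 dBFS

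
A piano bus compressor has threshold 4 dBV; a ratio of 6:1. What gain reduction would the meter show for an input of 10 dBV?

10 dBV exceeds the threshold by 6 dB.
After 6:1 compression the overshoot becomes 6/6 = 1 dB.
So the signal is attenuated by 6 − 1 = 5 dB.

5 dB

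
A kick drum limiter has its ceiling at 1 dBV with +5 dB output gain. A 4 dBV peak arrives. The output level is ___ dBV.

At ∞:1, everything above 1 dBV is held at the ceiling.
Output gain then adds 5 dB: 1 + 5 = 6 dBV.

6 dBV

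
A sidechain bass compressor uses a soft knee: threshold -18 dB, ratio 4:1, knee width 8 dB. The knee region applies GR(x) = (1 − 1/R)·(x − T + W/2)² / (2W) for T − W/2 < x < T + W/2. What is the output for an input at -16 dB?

-17.6875 dB

x − T + W/2 = -16 − (-18) + 4 = 6.
GR = (1 − 1/4) × 6² / 16 = 0.75 × 36 / 16 = 1.6875 dB.
Output = -16 − 1.6875 = -17.6875 dB.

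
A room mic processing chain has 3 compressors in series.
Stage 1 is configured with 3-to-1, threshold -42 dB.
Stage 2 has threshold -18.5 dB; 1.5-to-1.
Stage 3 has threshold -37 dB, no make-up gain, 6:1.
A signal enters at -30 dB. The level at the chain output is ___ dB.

-38 dB

Stage 1: -30 dB is 12 dB over -42 dB; at 3:1 that becomes 4 dB over, giving -38 dB.
Stage 2: below threshold (-38 ≤ -18.5); passes unchanged; output -38 dB.
Stage 3: -38 dB is at or below the -37 dB threshold — no compression; output -38 dB.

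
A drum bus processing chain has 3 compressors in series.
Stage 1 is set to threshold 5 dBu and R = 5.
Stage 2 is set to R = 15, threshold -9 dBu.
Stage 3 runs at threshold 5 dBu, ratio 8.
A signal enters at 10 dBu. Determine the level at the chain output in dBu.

-8 dBu

Stage 1: 5 dB above 5 dBu, reduced 5:1 to 1 dB above → 6 dBu.
Stage 2: 6 dBu is 15 dB over -9 dBu; at 15:1 that becomes 1 dB over, giving -8 dBu.
Stage 3: below threshold (-8 ≤ 5); passes unchanged; output -8 dBu.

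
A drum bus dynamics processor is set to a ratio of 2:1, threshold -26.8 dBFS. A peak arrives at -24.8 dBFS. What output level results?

The input is 2 dB above the -26.8 dBFS threshold.
At 2:1 the overshoot is divided by 2, leaving 1 dB above threshold.
So the level is -26.8 + 1 = -25.8 dBFS.

-25.8 dBFS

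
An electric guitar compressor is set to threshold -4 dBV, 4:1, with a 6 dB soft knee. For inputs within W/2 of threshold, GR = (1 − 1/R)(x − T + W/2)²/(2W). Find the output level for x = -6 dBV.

-6.0625 dBV

x − T + W/2 = -6 − (-4) + 3 = 1.
GR = (1 − 1/4) × 1² / 12 = 0.75 × 1 / 12 = 0.0625 dB.
Output = -6 − 0.0625 = -6.0625 dBV.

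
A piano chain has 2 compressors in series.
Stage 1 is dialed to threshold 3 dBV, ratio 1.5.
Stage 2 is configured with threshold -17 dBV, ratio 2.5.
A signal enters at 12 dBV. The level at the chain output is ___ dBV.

-6.6 dBV

Stage 1: 12 dBV is 9 dB over 3 dBV; at 1.5:1 that becomes 6 dB over, giving 9 dBV.
Stage 2: overshoot 26 dB → 26/2.5 = 10.4 dB → -6.6 dBV.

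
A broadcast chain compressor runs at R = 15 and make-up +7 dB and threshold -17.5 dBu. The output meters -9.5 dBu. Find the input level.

Remove make-up: -9.5 − 7 = -16.5 dBu.
That's 1 dB above the -17.5 dBu threshold.
Before 15:1 compression the overshoot was 1 × 15 = 15 dB, so input = -17.5 + 15 = -2.5 dBu.

-2.5 dBu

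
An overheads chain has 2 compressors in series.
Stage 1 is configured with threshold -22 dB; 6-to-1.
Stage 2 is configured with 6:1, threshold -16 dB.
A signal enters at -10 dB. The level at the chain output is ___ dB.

-20 dB

Stage 1: 12 dB above -22 dB, reduced 6:1 to 2 dB above → -20 dB.
Stage 2: below threshold (-20 ≤ -16); passes unchanged; output -20 dB.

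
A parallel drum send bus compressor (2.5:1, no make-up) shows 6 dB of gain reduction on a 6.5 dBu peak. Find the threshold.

Let T be the threshold. Output overshoot = (input overshoot)/R, so 0.5 − T = (6.5 − T)/2.5.
2.5·(0.5 − T) = 6.5 − T → 1.5·T = 1.25 − 6.5 = -5.25.
T = -5.25/1.5 = -3.5 dBu.

-3.5 dBu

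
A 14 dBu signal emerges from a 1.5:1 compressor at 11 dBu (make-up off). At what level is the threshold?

Let T be the threshold. Output overshoot = (input overshoot)/R, so 11 − T = (14 − T)/1.5.
1.5·(11 − T) = 14 − T → 0.5·T = 16.5 − 14 = 2.5.
T = 2.5/0.5 = 5 dBu.

5 dBu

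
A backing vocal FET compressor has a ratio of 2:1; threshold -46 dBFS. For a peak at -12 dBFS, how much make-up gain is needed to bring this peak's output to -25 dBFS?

Overshoot 34 dB → 34/2 = 17 dB after compression, so the compressed level is -46 + 17 = -29 dBFS.
Make-up = target − compressed = -25 − (-29) = 4 dB.

4 dB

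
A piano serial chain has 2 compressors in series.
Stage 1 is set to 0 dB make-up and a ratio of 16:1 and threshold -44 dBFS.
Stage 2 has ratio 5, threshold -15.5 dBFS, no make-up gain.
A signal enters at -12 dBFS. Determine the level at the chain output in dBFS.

Stage 1: -12 dBFS is 32 dB over -44 dBFS; at 16:1 that becomes 2 dB over, giving -42 dBFS.
Stage 2: below threshold (-42 ≤ -15.5); passes unchanged; output -42 dBFS.

-42 dBFS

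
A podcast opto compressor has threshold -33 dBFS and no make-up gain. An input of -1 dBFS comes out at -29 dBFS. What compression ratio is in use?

Input overshoot = -1 − (-33) = 32 dB; output overshoot = -29 − (-33) = 4 dB.
Ratio = 32 / 4 = 8.

8:1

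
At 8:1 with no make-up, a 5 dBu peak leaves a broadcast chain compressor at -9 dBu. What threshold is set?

Input is 16 dB above T (since output overshoot × R = input overshoot: (-9 − T)·8 = 5 − T gives T = -11 dBu).
Check: -11 + (5 − (-11))/8 = -11 + 2 = -9 dBu. ✓

-11 dBu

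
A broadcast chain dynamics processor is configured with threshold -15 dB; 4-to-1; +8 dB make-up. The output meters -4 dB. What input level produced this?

-3 dB

Stripping the +8 dB make-up gives -12 dB at the gain stage.
That's 3 dB above the -15 dB threshold.
Input overshoot = R × output overshoot = 12 dB → input = -15 + 12 = -3 dB.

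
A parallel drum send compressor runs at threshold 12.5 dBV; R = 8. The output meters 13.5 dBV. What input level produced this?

Post-compression overshoot = 13.5 − 12.5 = 1 dB.
Input overshoot = R × output overshoot = 8 dB → input = 12.5 + 8 = 20.5 dBV.

20.5 dBV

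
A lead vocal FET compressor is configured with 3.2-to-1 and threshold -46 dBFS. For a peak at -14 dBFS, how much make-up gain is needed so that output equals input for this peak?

22 dB

The peak compresses to -46 + 32/3.2 = -36 dBFS.
To reach -14 dBFS requires -14 − (-36) = 22 dB of make-up.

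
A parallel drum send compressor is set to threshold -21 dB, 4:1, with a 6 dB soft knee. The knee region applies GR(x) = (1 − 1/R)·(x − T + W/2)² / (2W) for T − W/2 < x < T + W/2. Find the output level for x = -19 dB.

x − T + W/2 = -19 − (-21) + 3 = 5.
GR = (1 − 1/4) × 5² / 12 = 0.75 × 25 / 12 = 1.5625 dB.
Output = -19 − 1.5625 = -20.5625 dB.

-20.5625 dB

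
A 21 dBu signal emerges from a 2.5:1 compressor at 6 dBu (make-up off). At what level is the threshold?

Gain reduction = 21 − 6 = 15 dB; output overshoot = GR / (R − 1) = 15 / 1.5 = 10 dB.
Threshold = output − output overshoot = 6 − 10 = -4 dBu.

-4 dBu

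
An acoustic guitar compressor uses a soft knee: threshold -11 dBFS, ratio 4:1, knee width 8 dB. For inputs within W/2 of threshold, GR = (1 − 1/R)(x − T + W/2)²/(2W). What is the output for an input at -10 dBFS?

-11.171875 dBFS

x − T + W/2 = -10 − (-11) + 4 = 5.
GR = (1 − 1/4) × 5² / 16 = 0.75 × 25 / 16 = 1.171875 dB.
Output = -10 − 1.171875 = -11.171875 dBFS.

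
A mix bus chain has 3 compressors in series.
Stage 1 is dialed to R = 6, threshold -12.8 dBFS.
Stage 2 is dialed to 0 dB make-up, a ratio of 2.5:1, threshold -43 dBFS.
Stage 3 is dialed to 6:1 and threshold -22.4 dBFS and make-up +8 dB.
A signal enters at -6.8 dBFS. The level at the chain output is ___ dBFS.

-22.52 dBFS

Stage 1: 6 dB above -12.8 dBFS, reduced 6:1 to 1 dB above → -11.8 dBFS.
Stage 2: 31.2 dB above -43 dBFS, reduced 2.5:1 to 12.48 dB above → -30.52 dBFS.
Stage 3: -30.52 dBFS ≤ -22.4 dBFS, so stage 3 doesn't engage; make-up brings it to -22.52 dBFS.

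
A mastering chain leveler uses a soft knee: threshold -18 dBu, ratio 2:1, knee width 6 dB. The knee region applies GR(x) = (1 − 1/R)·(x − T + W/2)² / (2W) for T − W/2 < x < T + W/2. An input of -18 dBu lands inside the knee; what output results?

-18.375 dBu

x − T + W/2 = -18 − (-18) + 3 = 3.
GR = (1 − 1/2) × 3² / 12 = 0.5 × 9 / 12 = 0.375 dB.
Output = -18 − 0.375 = -18.375 dBu.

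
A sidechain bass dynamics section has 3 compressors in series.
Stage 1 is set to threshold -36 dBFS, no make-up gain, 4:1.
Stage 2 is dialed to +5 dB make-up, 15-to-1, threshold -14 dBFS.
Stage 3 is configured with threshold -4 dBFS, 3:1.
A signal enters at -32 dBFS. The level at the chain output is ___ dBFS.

-30 dBFS

Stage 1: -32 dBFS is 4 dB over -36 dBFS; at 4:1 that becomes 1 dB over, giving -35 dBFS.
Stage 2: below threshold (-35 ≤ -14); passes unchanged; make-up brings it to -30 dBFS.
Stage 3: below threshold (-30 ≤ -4); passes unchanged; output -30 dBFS.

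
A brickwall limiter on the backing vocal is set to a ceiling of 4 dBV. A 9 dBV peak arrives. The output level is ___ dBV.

4 dBV

The limiter clamps the peak to its 4 dBV ceiling.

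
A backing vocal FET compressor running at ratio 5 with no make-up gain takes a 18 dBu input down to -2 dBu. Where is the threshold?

Gain reduction = 18 − (-2) = 20 dB; output overshoot = GR / (R − 1) = 20 / 4 = 5 dB.
Threshold = output − output overshoot = -2 − 5 = -7 dBu.

-7 dBu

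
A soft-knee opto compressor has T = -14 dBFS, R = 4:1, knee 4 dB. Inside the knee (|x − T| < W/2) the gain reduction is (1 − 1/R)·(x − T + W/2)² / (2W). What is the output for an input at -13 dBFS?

x − T + W/2 = -13 − (-14) + 2 = 3.
GR = (1 − 1/4) × 3² / 8 = 0.75 × 9 / 8 = 0.84375 dB.
Output = -13 − 0.84375 = -13.84375 dBFS.

-13.84375 dBFS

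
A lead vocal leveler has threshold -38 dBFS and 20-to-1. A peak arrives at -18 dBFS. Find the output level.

-37 dBFS

Overshoot: -18 − (-38) = 20 dB.
20:1 compression reduces that to 20/20 = 1 dB over.
Output = -38 + 1 = -37 dBFS.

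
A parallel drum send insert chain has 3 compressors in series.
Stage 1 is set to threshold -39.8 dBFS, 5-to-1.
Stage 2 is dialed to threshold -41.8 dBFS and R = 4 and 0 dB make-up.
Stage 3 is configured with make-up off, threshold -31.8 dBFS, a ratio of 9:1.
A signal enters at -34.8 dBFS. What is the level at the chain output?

Stage 1: -34.8 dBFS is 5 dB over -39.8 dBFS; at 5:1 that becomes 1 dB over, giving -38.8 dBFS.
Stage 2: 3 dB above -41.8 dBFS, reduced 4:1 to 0.75 dB above → -41.05 dBFS.
Stage 3: below threshold (-41.05 ≤ -31.8); passes unchanged; output -41.05 dBFS.

-41.05 dBFS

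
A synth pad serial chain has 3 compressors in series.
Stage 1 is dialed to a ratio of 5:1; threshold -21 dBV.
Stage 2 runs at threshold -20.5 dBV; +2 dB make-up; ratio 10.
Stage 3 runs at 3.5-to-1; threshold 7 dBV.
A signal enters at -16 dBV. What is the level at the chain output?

-18.45 dBV

Stage 1: -16 dBV is 5 dB over -21 dBV; at 5:1 that becomes 1 dB over, giving -20 dBV.
Stage 2: 0.5 dB above -20.5 dBV, reduced 10:1 to 0.05 dB above → -20.45 dBV; +2 dB make-up → -18.45 dBV.
Stage 3: -18.45 dBV is at or below the 7 dBV threshold — no compression; output -18.45 dBV.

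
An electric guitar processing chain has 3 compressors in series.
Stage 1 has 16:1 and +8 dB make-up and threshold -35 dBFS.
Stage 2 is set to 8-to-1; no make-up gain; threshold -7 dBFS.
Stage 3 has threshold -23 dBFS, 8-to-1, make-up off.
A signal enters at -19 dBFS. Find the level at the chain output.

Stage 1: overshoot 16 dB → 16/16 = 1 dB → -34 dBFS; +8 dB make-up → -26 dBFS.
Stage 2: below threshold (-26 ≤ -7); passes unchanged; output -26 dBFS.
Stage 3: below threshold (-26 ≤ -23); passes unchanged; output -26 dBFS.

-26 dBFS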